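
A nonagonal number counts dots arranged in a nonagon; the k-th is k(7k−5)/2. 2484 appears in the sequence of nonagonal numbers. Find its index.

27

Set n(7n−5)/2 = 2484, giving 7n² − 5n − 4968 = 0.
So n = (5 + 373) / 14 = 378/14 = 27.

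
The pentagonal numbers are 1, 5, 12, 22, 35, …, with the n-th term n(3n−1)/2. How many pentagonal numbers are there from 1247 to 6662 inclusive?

38

The n-th pentagonal number is n(3n−1)/2.
Smallest index with value ≥ 1247: n = 29 (giving 1247).
Largest index with value ≤ 6662: n = 66 (giving 6501).
Indices 29 through 66: 38 terms.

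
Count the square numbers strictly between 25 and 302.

12

The n-th square number is n².
Smallest index with value > 25: n = 6 (giving 36).
Largest index with value < 302: n = 17 (giving 289).
Indices 6 through 17: 12 terms.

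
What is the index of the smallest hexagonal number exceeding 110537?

236

Solve n(2n−1) > 110537 for integer n.
The largest n with value ≤ 110537 is 235 (since 110215 ≤ 110537 < 111156), so the first above is n = 236, value 111156.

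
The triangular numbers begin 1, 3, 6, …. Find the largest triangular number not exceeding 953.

946

Solve n(n+1)/2 ≤ 953 for integer n.
n = 43 gives 946 ≤ 953, while n = 44 gives 990 > 953; so the answer is 946.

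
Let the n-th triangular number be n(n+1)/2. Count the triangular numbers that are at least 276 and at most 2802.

52

The n-th triangular number is n(n+1)/2.
Smallest index with value ≥ 276: n = 23 (giving 276).
Largest index with value ≤ 2802: n = 74 (giving 2775).
Indices 23 through 74: 52 terms.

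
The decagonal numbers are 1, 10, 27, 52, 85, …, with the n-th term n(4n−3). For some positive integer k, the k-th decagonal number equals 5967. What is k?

39

Set n(4n−3) = 5967, giving 4n² − 3n − 5967 = 0.
The discriminant is 9 + 16·5967 = 95481, and √95481 = 309.
So n = (3 + 309) / 8 = 312/8 = 39.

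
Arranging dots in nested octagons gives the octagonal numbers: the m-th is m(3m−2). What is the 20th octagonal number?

The 20th octagonal number is n(3n−2) with n = 20.
20·(3·20 − 2) = 20·58 = 1160.

1160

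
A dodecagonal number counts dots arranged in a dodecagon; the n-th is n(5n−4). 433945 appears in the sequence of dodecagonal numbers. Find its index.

295

Set n(5n−4) = 433945, giving 5n² − 4n − 433945 = 0.
The discriminant is 16 + 20·433945 = 8678916, and √8678916 = 2946.
So n = (4 + 2946) / 10 = 2950/10 = 295.
Check: 295·(5·295 − 4) = 433945. ✓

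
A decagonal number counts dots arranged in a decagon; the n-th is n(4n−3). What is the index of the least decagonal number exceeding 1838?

22

Solve n(4n−3) > 1838 for integer n.
The largest n with value ≤ 1838 is 21 (since 1701 ≤ 1838 < 1870), so the first above is n = 22, value 1870.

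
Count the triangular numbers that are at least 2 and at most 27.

The n-th triangular number is n(n+1)/2.
Smallest index with value ≥ 2: n = 2 (giving 3).
Largest index with value ≤ 27: n = 6 (giving 21).
Indices 2 through 6: 5 terms.

5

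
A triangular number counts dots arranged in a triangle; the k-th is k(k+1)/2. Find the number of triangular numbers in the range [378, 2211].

The n-th triangular number is n(n+1)/2.
Smallest index with value ≥ 378: n = 27 (giving 378).
Largest index with value ≤ 2211: n = 66 (giving 2211).
Indices 27 through 66: 40 terms.

40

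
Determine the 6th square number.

The 6th square number is n² with n = 6.
6² = 36.

36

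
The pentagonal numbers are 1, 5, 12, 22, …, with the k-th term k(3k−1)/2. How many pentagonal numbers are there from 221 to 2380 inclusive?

28

The n-th pentagonal number is n(3n−1)/2.
Smallest index with value ≥ 221: n = 13 (giving 247).
Largest index with value ≤ 2380: n = 40 (giving 2380).
Indices 13 through 40: 28 terms.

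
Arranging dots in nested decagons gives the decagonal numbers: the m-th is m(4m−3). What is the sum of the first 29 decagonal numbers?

Σ i(4i−3) = 4Σi² − 3Σi over i = 1..29.
Σi = 435 and Σi² = 8555.
4·8555 − 3·435 = 32915.

32915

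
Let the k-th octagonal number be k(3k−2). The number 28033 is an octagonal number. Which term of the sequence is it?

97

Set n(3n−2) = 28033, giving 3n² − 2n − 28033 = 0.
The discriminant is 4 + 12·28033 = 336400, and √336400 = 580.
So n = (2 + 580) / 6 = 582/6 = 97.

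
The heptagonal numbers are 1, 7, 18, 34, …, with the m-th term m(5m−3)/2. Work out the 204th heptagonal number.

The 204th heptagonal number is n(5n−3)/2 with n = 204.
204·(5·204 − 3)/2 = 204·1017/2 = 103734.

103734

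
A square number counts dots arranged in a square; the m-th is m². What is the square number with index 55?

55² = 3025.

3025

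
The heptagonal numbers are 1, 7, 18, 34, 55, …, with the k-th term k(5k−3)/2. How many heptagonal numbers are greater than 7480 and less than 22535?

The n-th heptagonal number is n(5n−3)/2.
Smallest index with value > 7480: n = 56 (giving 7756).
Largest index with value < 22535: n = 95 (giving 22420).
Indices 56 through 95: 40 terms.

40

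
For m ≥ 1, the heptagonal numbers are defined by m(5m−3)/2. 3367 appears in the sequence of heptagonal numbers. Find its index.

37

Set n(5n−3)/2 = 3367, giving 5n² − 3n − 6734 = 0.
The discriminant is 9 + 40·3367 = 134689, and √134689 = 367.
So n = (3 + 367) / 10 = 370/10 = 37.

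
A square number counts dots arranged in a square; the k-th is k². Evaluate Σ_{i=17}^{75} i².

141954

Σ_{i=17}^{75} i² = 143450 − 1496 = 141954.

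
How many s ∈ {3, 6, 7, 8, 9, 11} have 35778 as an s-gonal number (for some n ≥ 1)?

s = 3: P(3, 267) = 35778. ✓
s = 6: P(6, 134) = 35778. ✓
s = 7: P(7, 119) = 35224 and P(7, 120) = 35820; 35778 is not s-gonal.
s = 8: P(8, 109) = 35425 and P(8, 110) = 36080; 35778 is not s-gonal.
s = 9: P(9, 101) = 35451 and P(9, 102) = 36159; 35778 is not s-gonal.
s = 11: P(11, 89) = 35333 and P(11, 90) = 36135; 35778 is not s-gonal.
Hits: s ∈ {3, 6} → 2.

2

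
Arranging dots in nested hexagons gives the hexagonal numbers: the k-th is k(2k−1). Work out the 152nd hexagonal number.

The 152nd hexagonal number is n(2n−1) with n = 152.
152·(2·152 − 1) = 152·303 = 46056.

46056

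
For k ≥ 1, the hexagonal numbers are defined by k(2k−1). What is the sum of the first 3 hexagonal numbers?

Σ i(2i−1) = 2Σi² − Σi over i = 1..3.
Σi = 6 and Σi² = 14.
2·14 − 1·6 = 22.

22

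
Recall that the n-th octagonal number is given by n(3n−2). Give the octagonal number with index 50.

7400

The 50th octagonal number is n(3n−2) with n = 50.
50·(3·50 − 2) = 50·148 = 7400.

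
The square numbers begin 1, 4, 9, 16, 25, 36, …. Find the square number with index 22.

484

22² = 484.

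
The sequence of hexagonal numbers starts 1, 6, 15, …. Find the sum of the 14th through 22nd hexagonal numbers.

5790

Σ i(2i−1) = 2Σi² − Σi over i = 14..22.
Σi = 253 − 91 = 162 and Σi² = 3795 − 819 = 2976.
2·2976 − 1·162 = 5790.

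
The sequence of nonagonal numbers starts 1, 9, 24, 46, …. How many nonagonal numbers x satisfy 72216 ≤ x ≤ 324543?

The n-th nonagonal number is n(7n−5)/2.
Smallest index with value ≥ 72216: n = 144 (giving 72216).
Largest index with value ≤ 324543: n = 304 (giving 322696).
Indices 144 through 304: 161 terms.

161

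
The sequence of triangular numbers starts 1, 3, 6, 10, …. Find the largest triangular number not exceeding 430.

Solve n(n+1)/2 ≤ 430 for integer n.
n = 28 gives 406 ≤ 430, while n = 29 gives 435 > 430; so the answer is 406.

406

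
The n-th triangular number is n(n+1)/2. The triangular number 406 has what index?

28

Set n(n+1)/2 = 406, giving n² + n − 812 = 0.
So n = (-1 + 57) / 2 = 56/2 = 28.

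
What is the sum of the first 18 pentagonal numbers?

Σ i(3i−1)/2 = (3Σi² − Σi) / 2 over i = 1..18.
Σi = 171 and Σi² = 2109.
(3·2109 − 1·171) / 2 = 6156/2 = 3078.

3078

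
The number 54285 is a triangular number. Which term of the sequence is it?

Set n(n+1)/2 = 54285, giving n² + n − 108570 = 0.
So n = (-1 + 659) / 2 = 658/2 = 329.

329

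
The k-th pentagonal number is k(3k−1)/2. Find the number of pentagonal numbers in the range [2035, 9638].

The n-th pentagonal number is n(3n−1)/2.
Smallest index with value ≥ 2035: n = 37 (giving 2035).
Largest index with value ≤ 9638: n = 80 (giving 9560).
Indices 37 through 80: 44 terms.

44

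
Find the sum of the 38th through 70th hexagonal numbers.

196658

Σ i(2i−1) = 2Σi² − Σi over i = 38..70.
Σi = 2485 − 703 = 1782 and Σi² = 116795 − 17575 = 99220.
2·99220 − 1·1782 = 196658.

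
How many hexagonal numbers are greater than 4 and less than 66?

The n-th hexagonal number is n(2n−1).
Smallest index with value > 4: n = 2 (giving 6).
Largest index with value < 66: n = 5 (giving 45).
Indices 2 through 5: 4 terms.

4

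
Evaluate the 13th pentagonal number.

The 13th pentagonal number is n(3n−1)/2 with n = 13.
13·(3·13 − 1)/2 = 13·38/2 = 13·19 = 247.

247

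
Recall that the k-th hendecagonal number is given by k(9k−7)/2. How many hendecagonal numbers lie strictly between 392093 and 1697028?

The n-th hendecagonal number is n(9n−7)/2.
Smallest index with value > 392093: n = 296 (giving 393236).
Largest index with value < 1697028: n = 614 (giving 1694333).
Indices 296 through 614: 319 terms.

319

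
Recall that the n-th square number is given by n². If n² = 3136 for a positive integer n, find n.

56

We need n² = 3136, so n = √3136 = 56.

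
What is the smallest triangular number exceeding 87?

91

Solve n(n+1)/2 > 87 for integer n.
The largest n with value ≤ 87 is 12 (since 78 ≤ 87 < 91), so the first above is n = 13, value 91.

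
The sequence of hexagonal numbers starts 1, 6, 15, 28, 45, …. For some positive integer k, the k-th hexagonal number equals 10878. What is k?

Set n(2n−1) = 10878, giving 2n² − n − 10878 = 0.
The discriminant is 1 + 8·10878 = 87025, and √87025 = 295.
So n = (1 + 295) / 4 = 296/4 = 74.
Check: 74·(2·74 − 1) = 10878. ✓

74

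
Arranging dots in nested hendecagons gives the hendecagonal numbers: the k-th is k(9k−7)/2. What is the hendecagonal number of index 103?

47380

The 103rd hendecagonal number is n(9n−7)/2 with n = 103.
103·(9·103 − 7)/2 = 103·920/2 = 103·460 = 47380.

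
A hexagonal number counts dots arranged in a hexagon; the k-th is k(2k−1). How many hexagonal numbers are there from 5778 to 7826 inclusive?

The n-th hexagonal number is n(2n−1).
Smallest index with value ≥ 5778: n = 54 (giving 5778).
Largest index with value ≤ 7826: n = 62 (giving 7626).
Indices 54 through 62: 9 terms.

9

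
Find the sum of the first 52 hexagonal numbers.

Σ i(2i−1) = 2Σi² − Σi over i = 1..52.
Σi = 1378 and Σi² = 48230.
2·48230 − 1·1378 = 95082.

95082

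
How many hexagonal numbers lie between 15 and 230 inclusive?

8

The n-th hexagonal number is n(2n−1).
Smallest index with value ≥ 15: n = 3 (giving 15).
Largest index with value ≤ 230: n = 10 (giving 190).
Indices 3 through 10: 8 terms.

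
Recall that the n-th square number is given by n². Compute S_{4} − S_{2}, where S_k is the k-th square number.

4² = 16 and 2² = 4.
Difference: 16 − 4 = 12.

12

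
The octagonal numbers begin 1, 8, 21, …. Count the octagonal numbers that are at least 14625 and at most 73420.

The n-th octagonal number is n(3n−2).
Smallest index with value ≥ 14625: n = 71 (giving 14981).
Largest index with value ≤ 73420: n = 156 (giving 72696).
Indices 71 through 156: 86 terms.

86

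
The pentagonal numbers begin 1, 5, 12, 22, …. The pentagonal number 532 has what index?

19

Set n(3n−1)/2 = 532, giving 3n² − n − 1064 = 0.
The discriminant is 1 + 24·532 = 12769, and √12769 = 113.
So n = (1 + 113) / 6 = 114/6 = 19.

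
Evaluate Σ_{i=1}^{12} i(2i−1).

Σ i(2i−1) = 2Σi² − Σi over i = 1..12.
Σi = 78 and Σi² = 650.
2·650 − 1·78 = 1222.

1222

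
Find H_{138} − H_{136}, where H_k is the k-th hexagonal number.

1094

138·(2·138 − 1) = 37950 and 136·(2·136 − 1) = 36856.
Difference: 37950 − 36856 = 1094.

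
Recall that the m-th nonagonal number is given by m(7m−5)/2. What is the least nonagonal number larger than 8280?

8281

Solve n(7n−5)/2 > 8280 for integer n.
The largest n with value ≤ 8280 is 48 (since 7944 ≤ 8280 < 8281), so the first above is n = 49, value 8281.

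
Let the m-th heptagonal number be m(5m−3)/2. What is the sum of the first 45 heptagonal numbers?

76935

Σ i(5i−3)/2 = (5Σi² − 3Σi) / 2 over i = 1..45.
Σi = 1035 and Σi² = 31395.
(5·31395 − 3·1035) / 2 = 153870/2 = 76935.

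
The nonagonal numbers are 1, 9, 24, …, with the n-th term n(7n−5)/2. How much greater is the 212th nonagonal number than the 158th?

212·(7·212 − 5)/2 = 156774 and 158·(7·158 − 5)/2 = 86979.
Difference: 156774 − 86979 = 69795.

69795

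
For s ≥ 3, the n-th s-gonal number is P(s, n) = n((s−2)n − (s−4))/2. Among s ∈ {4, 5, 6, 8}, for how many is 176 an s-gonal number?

2

s = 4: P(4, 13) = 169 and P(4, 14) = 196; 176 is not s-gonal.
s = 5: P(5, 11) = 176. ✓
s = 6: P(6, 9) = 153 and P(6, 10) = 190; 176 is not s-gonal.
s = 8: P(8, 8) = 176. ✓
Hits: s ∈ {5, 8} → 2.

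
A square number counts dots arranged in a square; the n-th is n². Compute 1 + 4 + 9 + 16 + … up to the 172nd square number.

1710970

Σ_{i=1}^{172} i² = 172·173·345/6 = 1710970.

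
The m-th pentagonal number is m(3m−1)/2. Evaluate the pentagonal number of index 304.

138472

The 304th pentagonal number is n(3n−1)/2 with n = 304.
304·(3·304 − 1)/2 = 304·911/2 = 138472.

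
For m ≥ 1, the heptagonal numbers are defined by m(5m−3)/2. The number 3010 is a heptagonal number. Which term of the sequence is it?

Set n(5n−3)/2 = 3010, giving 5n² − 3n − 6020 = 0.
The discriminant is 9 + 40·3010 = 120409, and √120409 = 347.
So n = (3 + 347) / 10 = 350/10 = 35.
Check: 35·(5·35 − 3)/2 = 3010. ✓

35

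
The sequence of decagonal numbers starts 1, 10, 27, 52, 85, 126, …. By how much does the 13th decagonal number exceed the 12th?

Consecutive decagonal numbers differ by 8n − 7: here 8·13 − 7 = 97.

97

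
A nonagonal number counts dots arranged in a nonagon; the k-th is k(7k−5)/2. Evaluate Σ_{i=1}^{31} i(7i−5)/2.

35216

Σ i(7i−5)/2 = (7Σi² − 5Σi) / 2 over i = 1..31.
Σi = 496 and Σi² = 10416.
(7·10416 − 5·496) / 2 = 70432/2 = 35216.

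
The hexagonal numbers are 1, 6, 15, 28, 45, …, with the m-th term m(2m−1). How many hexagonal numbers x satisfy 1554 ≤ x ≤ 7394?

33

The n-th hexagonal number is n(2n−1).
Smallest index with value ≥ 1554: n = 29 (giving 1653).
Largest index with value ≤ 7394: n = 61 (giving 7381).
Indices 29 through 61: 33 terms.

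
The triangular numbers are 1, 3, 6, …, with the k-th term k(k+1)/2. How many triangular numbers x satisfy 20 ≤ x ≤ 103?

8

The n-th triangular number is n(n+1)/2.
Smallest index with value ≥ 20: n = 6 (giving 21).
Largest index with value ≤ 103: n = 13 (giving 91).
Indices 6 through 13: 8 terms.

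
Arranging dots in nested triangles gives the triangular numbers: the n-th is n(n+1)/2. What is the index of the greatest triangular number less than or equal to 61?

10

Solve n(n+1)/2 ≤ 61 for integer n.
n = 10 gives 55 ≤ 61, while n = 11 gives 66 > 61; so the answer is index 10.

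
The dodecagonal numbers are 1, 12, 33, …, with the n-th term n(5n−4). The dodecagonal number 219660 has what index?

Set n(5n−4) = 219660, giving 5n² − 4n − 219660 = 0.
So n = (4 + 2096) / 10 = 2100/10 = 210.

210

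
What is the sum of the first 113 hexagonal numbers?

968297

Σ i(2i−1) = 2Σi² − Σi over i = 1..113.
Σi = 6441 and Σi² = 487369.
2·487369 − 1·6441 = 968297.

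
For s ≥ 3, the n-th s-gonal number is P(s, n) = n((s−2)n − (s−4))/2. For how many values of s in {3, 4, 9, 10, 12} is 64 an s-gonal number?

2

s = 3: P(3, 10) = 55 and P(3, 11) = 66; 64 is not s-gonal.
s = 4: P(4, 8) = 64. ✓
s = 9: P(9, 4) = 46 and P(9, 5) = 75; 64 is not s-gonal.
s = 10: P(10, 4) = 52 and P(10, 5) = 85; 64 is not s-gonal.
s = 12: P(12, 4) = 64. ✓
Hits: s ∈ {4, 12} → 2.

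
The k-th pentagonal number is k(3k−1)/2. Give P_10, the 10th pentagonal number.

145

The 10th pentagonal number is n(3n−1)/2 with n = 10.
10·(3·10 − 1)/2 = 10·29/2 = 145.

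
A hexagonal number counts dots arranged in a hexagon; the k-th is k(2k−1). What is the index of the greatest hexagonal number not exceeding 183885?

303

Solve n(2n−1) ≤ 183885 for integer n.
n = 303 gives 183315 ≤ 183885, while n = 304 gives 184528 > 183885; so the answer is index 303.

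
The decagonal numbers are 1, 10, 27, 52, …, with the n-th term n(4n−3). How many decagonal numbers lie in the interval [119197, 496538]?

The n-th decagonal number is n(4n−3).
Smallest index with value ≥ 119197: n = 173 (giving 119197).
Largest index with value ≤ 496538: n = 352 (giving 494560).
Indices 173 through 352: 180 terms.

180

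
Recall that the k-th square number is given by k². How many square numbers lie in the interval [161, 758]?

15

The n-th square number is n².
Smallest index with value ≥ 161: n = 13 (giving 169).
Largest index with value ≤ 758: n = 27 (giving 729).
Indices 13 through 27: 15 terms.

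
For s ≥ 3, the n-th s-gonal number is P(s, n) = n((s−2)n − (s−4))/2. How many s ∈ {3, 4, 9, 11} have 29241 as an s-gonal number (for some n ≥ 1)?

s = 3: P(3, 241) = 29161 and P(3, 242) = 29403; 29241 is not s-gonal.
s = 4: P(4, 171) = 29241. ✓
s = 9: P(9, 91) = 28756 and P(9, 92) = 29394; 29241 is not s-gonal.
s = 11: P(11, 81) = 29241. ✓
Hits: s ∈ {4, 11} → 2.

2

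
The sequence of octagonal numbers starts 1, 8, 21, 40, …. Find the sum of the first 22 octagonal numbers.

Σ i(3i−2) = 3Σi² − 2Σi over i = 1..22.
Σi = 253 and Σi² = 3795.
3·3795 − 2·253 = 10879.

10879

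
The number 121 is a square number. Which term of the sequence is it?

We need n² = 121, so n = √121 = 11.

11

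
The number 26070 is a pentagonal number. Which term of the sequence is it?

Set n(3n−1)/2 = 26070, giving 3n² − n − 52140 = 0.
So n = (1 + 791) / 6 = 792/6 = 132.

132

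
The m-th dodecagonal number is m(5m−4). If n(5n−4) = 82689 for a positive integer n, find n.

Set n(5n−4) = 82689, giving 5n² − 4n − 82689 = 0.
So n = (4 + 1286) / 10 = 1290/10 = 129.

129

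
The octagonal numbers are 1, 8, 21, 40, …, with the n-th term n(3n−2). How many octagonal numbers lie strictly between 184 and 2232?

The n-th octagonal number is n(3n−2).
Smallest index with value > 184: n = 9 (giving 225).
Largest index with value < 2232: n = 27 (giving 2133).
Indices 9 through 27: 19 terms.

19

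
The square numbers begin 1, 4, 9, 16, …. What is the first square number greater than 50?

Solve n² > 50 for integer n.
The largest n with value ≤ 50 is 7 (since 49 ≤ 50 < 64), so the first above is n = 8, value 64.

64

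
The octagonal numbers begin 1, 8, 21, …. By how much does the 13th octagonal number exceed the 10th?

201

13·(3·13 − 2) = 481 and 10·(3·10 − 2) = 280.
Difference: 481 − 280 = 201.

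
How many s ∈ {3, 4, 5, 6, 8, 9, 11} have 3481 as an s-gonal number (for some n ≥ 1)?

s = 3: P(3, 82) = 3403 and P(3, 83) = 3486; 3481 is not s-gonal.
s = 4: P(4, 59) = 3481. ✓
s = 5: P(5, 48) = 3432 and P(5, 49) = 3577; 3481 is not s-gonal.
s = 6: P(6, 41) = 3321 and P(6, 42) = 3486; 3481 is not s-gonal.
s = 8: P(8, 34) = 3400 and P(8, 35) = 3605; 3481 is not s-gonal.
s = 9: P(9, 31) = 3286 and P(9, 32) = 3504; 3481 is not s-gonal.
s = 11: P(11, 28) = 3430 and P(11, 29) = 3683; 3481 is not s-gonal.
Hits: s ∈ {4} → 1.

1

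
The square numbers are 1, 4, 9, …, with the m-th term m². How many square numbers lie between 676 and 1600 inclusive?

The n-th square number is n².
Smallest index with value ≥ 676: n = 26 (giving 676).
Largest index with value ≤ 1600: n = 40 (giving 1600).
Indices 26 through 40: 15 terms.

15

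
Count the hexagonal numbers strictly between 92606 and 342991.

199

The n-th hexagonal number is n(2n−1).
Smallest index with value > 92606: n = 216 (giving 93096).
Largest index with value < 342991: n = 414 (giving 342378).
Indices 216 through 414: 199 terms.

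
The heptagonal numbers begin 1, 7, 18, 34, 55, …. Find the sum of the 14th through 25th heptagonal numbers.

Σ i(5i−3)/2 = (5Σi² − 3Σi) / 2 over i = 14..25.
Σi = 325 − 91 = 234 and Σi² = 5525 − 819 = 4706.
(5·4706 − 3·234) / 2 = 22828/2 = 11414.

11414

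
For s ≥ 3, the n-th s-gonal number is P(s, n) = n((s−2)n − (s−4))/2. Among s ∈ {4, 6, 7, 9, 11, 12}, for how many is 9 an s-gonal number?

2

s = 4: P(4, 3) = 9. ✓
s = 6: P(6, 2) = 6 and P(6, 3) = 15; 9 is not s-gonal.
s = 7: P(7, 2) = 7 and P(7, 3) = 18; 9 is not s-gonal.
s = 9: P(9, 2) = 9. ✓
s = 11: P(11, 1) = 1 and P(11, 2) = 11; 9 is not s-gonal.
s = 12: P(12, 1) = 1 and P(12, 2) = 12; 9 is not s-gonal.
Hits: s ∈ {4, 9} → 2.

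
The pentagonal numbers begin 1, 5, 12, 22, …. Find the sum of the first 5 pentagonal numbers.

75

Σ i(3i−1)/2 = (3Σi² − Σi) / 2 over i = 1..5.
Σi = 15 and Σi² = 55.
(3·55 − 1·15) / 2 = 150/2 = 75.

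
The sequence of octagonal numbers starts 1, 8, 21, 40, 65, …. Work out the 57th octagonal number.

9633

57·(3·57 − 2) = 57·169 = 9633.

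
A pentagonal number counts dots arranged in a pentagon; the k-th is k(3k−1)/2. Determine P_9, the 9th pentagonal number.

The 9th pentagonal number is n(3n−1)/2 with n = 9.
9·(3·9 − 1)/2 = 9·26/2 = 9·13 = 117.

117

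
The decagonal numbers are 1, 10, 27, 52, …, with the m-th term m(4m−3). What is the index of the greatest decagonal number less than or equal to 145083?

190

Solve n(4n−3) ≤ 145083 for integer n.
n = 190 gives 143830 ≤ 145083, while n = 191 gives 145351 > 145083; so the answer is index 190.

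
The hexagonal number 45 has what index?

5

Set n(2n−1) = 45, giving 2n² − n − 45 = 0.
So n = (1 + 19) / 4 = 20/4 = 5.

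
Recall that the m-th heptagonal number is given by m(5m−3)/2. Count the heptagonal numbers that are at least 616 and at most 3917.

24

The n-th heptagonal number is n(5n−3)/2.
Smallest index with value ≥ 616: n = 16 (giving 616).
Largest index with value ≤ 3917: n = 39 (giving 3744).
Indices 16 through 39: 24 terms.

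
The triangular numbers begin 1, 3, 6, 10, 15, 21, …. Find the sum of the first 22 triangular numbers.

Σ i(i+1)/2 = (Σi² + Σi) / 2 over i = 1..22.
Σi = 253 and Σi² = 3795.
(1·3795 + 1·253) / 2 = 4048/2 = 2024.

2024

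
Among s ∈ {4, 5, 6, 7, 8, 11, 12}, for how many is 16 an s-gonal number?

s = 4: P(4, 4) = 16. ✓
s = 5: P(5, 3) = 12 and P(5, 4) = 22; 16 is not s-gonal.
s = 6: P(6, 3) = 15 and P(6, 4) = 28; 16 is not s-gonal.
s = 7: P(7, 2) = 7 and P(7, 3) = 18; 16 is not s-gonal.
s = 8: P(8, 2) = 8 and P(8, 3) = 21; 16 is not s-gonal.
s = 11: P(11, 2) = 11 and P(11, 3) = 30; 16 is not s-gonal.
s = 12: P(12, 2) = 12 and P(12, 3) = 33; 16 is not s-gonal.
Hits: s ∈ {4} → 1.

1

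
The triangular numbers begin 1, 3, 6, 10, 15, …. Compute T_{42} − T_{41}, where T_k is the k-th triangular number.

42

Consecutive triangular numbers differ by n: T_{42} − T_{41} = 42.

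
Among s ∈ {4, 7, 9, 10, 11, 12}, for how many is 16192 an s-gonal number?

1

s = 4: P(4, 127) = 16129 and P(4, 128) = 16384; 16192 is not s-gonal.
s = 7: P(7, 80) = 15880 and P(7, 81) = 16281; 16192 is not s-gonal.
s = 9: P(9, 68) = 16014 and P(9, 69) = 16491; 16192 is not s-gonal.
s = 10: P(10, 64) = 16192. ✓
s = 11: P(11, 60) = 15990 and P(11, 61) = 16531; 16192 is not s-gonal.
s = 12: P(12, 57) = 16017 and P(12, 58) = 16588; 16192 is not s-gonal.
Hits: s ∈ {10} → 1.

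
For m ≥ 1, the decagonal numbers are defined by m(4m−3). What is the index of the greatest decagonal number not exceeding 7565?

43

Solve n(4n−3) ≤ 7565 for integer n.
n = 43 gives 7267 ≤ 7565, while n = 44 gives 7612 > 7565; so the answer is index 43.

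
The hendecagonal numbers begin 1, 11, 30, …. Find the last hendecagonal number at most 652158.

651891

Solve n(9n−7)/2 ≤ 652158 for integer n.
n = 381 gives 651891 ≤ 652158, while n = 382 gives 655321 > 652158; so the answer is 651891.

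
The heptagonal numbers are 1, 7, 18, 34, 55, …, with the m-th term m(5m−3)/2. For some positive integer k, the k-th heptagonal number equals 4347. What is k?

Set n(5n−3)/2 = 4347, giving 5n² − 3n − 8694 = 0.
The discriminant is 9 + 40·4347 = 173889, and √173889 = 417.
So n = (3 + 417) / 10 = 420/10 = 42.

42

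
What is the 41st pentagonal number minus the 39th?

41·(3·41 − 1)/2 = 2501 and 39·(3·39 − 1)/2 = 2262.
Difference: 2501 − 2262 = 239.

239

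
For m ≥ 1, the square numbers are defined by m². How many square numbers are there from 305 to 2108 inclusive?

The n-th square number is n².
Smallest index with value ≥ 305: n = 18 (giving 324).
Largest index with value ≤ 2108: n = 45 (giving 2025).
Indices 18 through 45: 28 terms.

28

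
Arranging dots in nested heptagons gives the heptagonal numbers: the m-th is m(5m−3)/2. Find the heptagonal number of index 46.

5221

46·(5·46 − 3)/2 = 46·227/2 = 5221.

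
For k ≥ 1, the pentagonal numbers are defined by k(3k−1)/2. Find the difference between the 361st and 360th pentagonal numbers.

Consecutive pentagonal numbers differ by 3n − 2: here 3·361 − 2 = 1081.

1081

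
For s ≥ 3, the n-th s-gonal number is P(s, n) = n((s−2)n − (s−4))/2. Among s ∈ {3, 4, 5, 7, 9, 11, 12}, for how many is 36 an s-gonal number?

s = 3: P(3, 8) = 36. ✓
s = 4: P(4, 6) = 36. ✓
s = 5: P(5, 5) = 35 and P(5, 6) = 51; 36 is not s-gonal.
s = 7: P(7, 4) = 34 and P(7, 5) = 55; 36 is not s-gonal.
s = 9: P(9, 3) = 24 and P(9, 4) = 46; 36 is not s-gonal.
s = 11: P(11, 3) = 30 and P(11, 4) = 58; 36 is not s-gonal.
s = 12: P(12, 3) = 33 and P(12, 4) = 64; 36 is not s-gonal.
Hits: s ∈ {3, 4} → 2.

2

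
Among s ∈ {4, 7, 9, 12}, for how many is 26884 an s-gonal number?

s = 4: P(4, 163) = 26569 and P(4, 164) = 26896; 26884 is not s-gonal.
s = 7: P(7, 104) = 26884. ✓
s = 9: P(9, 88) = 26884. ✓
s = 12: P(12, 73) = 26353 and P(12, 74) = 27084; 26884 is not s-gonal.
Hits: s ∈ {7, 9} → 2.

2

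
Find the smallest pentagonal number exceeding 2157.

2262

Solve n(3n−1)/2 > 2157 for integer n.
The largest n with value ≤ 2157 is 38 (since 2147 ≤ 2157 < 2262), so the first above is n = 39, value 2262.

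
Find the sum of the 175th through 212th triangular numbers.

Σ i(i+1)/2 = (Σi² + Σi) / 2 over i = 175..212.
Σi = 22578 − 15225 = 7353 and Σi² = 3198550 − 1771175 = 1427375.
(1·1427375 + 1·7353) / 2 = 1434728/2 = 717364.

717364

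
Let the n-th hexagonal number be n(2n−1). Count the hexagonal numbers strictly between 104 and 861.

13

The n-th hexagonal number is n(2n−1).
Smallest index with value > 104: n = 8 (giving 120).
Largest index with value < 861: n = 20 (giving 780).
Indices 8 through 20: 13 terms.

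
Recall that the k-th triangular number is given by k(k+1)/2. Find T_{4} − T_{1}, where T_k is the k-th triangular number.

4·5/2 = 10 and 1·2/2 = 1.
Difference: 10 − 1 = 9.

9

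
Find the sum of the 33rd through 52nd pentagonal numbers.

Σ i(3i−1)/2 = (3Σi² − Σi) / 2 over i = 33..52.
Σi = 1378 − 528 = 850 and Σi² = 48230 − 11440 = 36790.
(3·36790 − 1·850) / 2 = 109520/2 = 54760.

54760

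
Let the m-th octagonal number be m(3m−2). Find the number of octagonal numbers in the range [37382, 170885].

128

The n-th octagonal number is n(3n−2).
Smallest index with value ≥ 37382: n = 112 (giving 37408).
Largest index with value ≤ 170885: n = 239 (giving 170885).
Indices 112 through 239: 128 terms.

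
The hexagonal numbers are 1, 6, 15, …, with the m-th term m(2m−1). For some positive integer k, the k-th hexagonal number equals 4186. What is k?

46

Set n(2n−1) = 4186, giving 2n² − n − 4186 = 0.
The discriminant is 1 + 8·4186 = 33489, and √33489 = 183.
So n = (1 + 183) / 4 = 184/4 = 46.
Check: 46·(2·46 − 1) = 4186. ✓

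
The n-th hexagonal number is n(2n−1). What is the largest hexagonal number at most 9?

6

Solve n(2n−1) ≤ 9 for integer n.
n = 2 gives 6 ≤ 9, while n = 3 gives 15 > 9; so the answer is 6.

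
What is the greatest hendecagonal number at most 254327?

254065

Solve n(9n−7)/2 ≤ 254327 for integer n.
n = 238 gives 254065 ≤ 254327, while n = 239 gives 256208 > 254327; so the answer is 254065.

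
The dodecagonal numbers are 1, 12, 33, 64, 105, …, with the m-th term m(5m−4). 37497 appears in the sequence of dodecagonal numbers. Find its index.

87

Set n(5n−4) = 37497, giving 5n² − 4n − 37497 = 0.
So n = (4 + 866) / 10 = 870/10 = 87.
Check: 87·(5·87 − 4) = 37497. ✓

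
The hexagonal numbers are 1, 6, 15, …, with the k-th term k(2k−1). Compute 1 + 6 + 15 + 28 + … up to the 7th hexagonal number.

252

Σ i(2i−1) = 2Σi² − Σi over i = 1..7.
Σi = 28 and Σi² = 140.
2·140 − 1·28 = 252.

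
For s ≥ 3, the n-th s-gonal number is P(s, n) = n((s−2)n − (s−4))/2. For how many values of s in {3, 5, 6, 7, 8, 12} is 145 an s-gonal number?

1

s = 3: P(3, 16) = 136 and P(3, 17) = 153; 145 is not s-gonal.
s = 5: P(5, 10) = 145. ✓
s = 6: P(6, 8) = 120 and P(6, 9) = 153; 145 is not s-gonal.
s = 7: P(7, 7) = 112 and P(7, 8) = 148; 145 is not s-gonal.
s = 8: P(8, 7) = 133 and P(8, 8) = 176; 145 is not s-gonal.
s = 12: P(12, 5) = 105 and P(12, 6) = 156; 145 is not s-gonal.
Hits: s ∈ {5} → 1.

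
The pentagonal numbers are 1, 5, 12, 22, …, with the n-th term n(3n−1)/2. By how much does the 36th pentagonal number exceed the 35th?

106

Consecutive pentagonal numbers differ by 3n − 2: here 3·36 − 2 = 106.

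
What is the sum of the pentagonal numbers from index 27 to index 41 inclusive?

Σ i(3i−1)/2 = (3Σi² − Σi) / 2 over i = 27..41.
Σi = 861 − 351 = 510 and Σi² = 23821 − 6201 = 17620.
(3·17620 − 1·510) / 2 = 52350/2 = 26175.

26175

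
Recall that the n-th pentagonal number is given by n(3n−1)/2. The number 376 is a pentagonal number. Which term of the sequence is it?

Set n(3n−1)/2 = 376, giving 3n² − n − 752 = 0.
So n = (1 + 95) / 6 = 96/6 = 16.

16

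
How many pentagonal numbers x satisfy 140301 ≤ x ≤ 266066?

116

The n-th pentagonal number is n(3n−1)/2.
Smallest index with value ≥ 140301: n = 306 (giving 140301).
Largest index with value ≤ 266066: n = 421 (giving 265651).
Indices 306 through 421: 116 terms.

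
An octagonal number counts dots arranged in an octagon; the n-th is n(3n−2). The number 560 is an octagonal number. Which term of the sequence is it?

Set n(3n−2) = 560, giving 3n² − 2n − 560 = 0.
The discriminant is 4 + 12·560 = 6724, and √6724 = 82.
So n = (2 + 82) / 6 = 84/6 = 14.
Check: 14·(3·14 − 2) = 560. ✓

14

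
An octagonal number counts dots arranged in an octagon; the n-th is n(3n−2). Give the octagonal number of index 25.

The 25th octagonal number is n(3n−2) with n = 25.
25·(3·25 − 2) = 25·73 = 1825.

1825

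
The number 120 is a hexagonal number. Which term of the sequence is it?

8

Set n(2n−1) = 120, giving 2n² − n − 120 = 0.
So n = (1 + 31) / 4 = 32/4 = 8.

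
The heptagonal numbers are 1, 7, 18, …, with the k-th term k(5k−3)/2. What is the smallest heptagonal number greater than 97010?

97713

Solve n(5n−3)/2 > 97010 for integer n.
The largest n with value ≤ 97010 is 197 (since 96727 ≤ 97010 < 97713), so the first above is n = 198, value 97713.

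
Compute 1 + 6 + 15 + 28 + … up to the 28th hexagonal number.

15022

Σ i(2i−1) = 2Σi² − Σi over i = 1..28.
Σi = 406 and Σi² = 7714.
2·7714 − 1·406 = 15022.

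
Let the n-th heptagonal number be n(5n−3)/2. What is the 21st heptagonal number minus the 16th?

455

21·(5·21 − 3)/2 = 1071 and 16·(5·16 − 3)/2 = 616.
Difference: 1071 − 616 = 455.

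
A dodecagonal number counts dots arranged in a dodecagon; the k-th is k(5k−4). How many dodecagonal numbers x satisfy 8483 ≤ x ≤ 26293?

31

The n-th dodecagonal number is n(5n−4).
Smallest index with value ≥ 8483: n = 42 (giving 8652).
Largest index with value ≤ 26293: n = 72 (giving 25632).
Indices 42 through 72: 31 terms.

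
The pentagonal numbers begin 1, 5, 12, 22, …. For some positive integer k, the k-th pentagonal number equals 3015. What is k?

Set n(3n−1)/2 = 3015, giving 3n² − n − 6030 = 0.
The discriminant is 1 + 24·3015 = 72361, and √72361 = 269.
So n = (1 + 269) / 6 = 270/6 = 45.

45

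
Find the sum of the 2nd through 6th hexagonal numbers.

Σ i(2i−1) = 2Σi² − Σi over i = 2..6.
Σi = 21 − 1 = 20 and Σi² = 91 − 1 = 90.
2·90 − 1·20 = 160.

160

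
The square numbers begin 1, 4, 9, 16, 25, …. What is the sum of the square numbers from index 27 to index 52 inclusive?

Σ_{i=27}^{52} i² = 48230 − 6201 = 42029.

42029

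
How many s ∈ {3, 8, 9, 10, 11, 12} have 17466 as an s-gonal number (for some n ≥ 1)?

s = 3: P(3, 186) = 17391 and P(3, 187) = 17578; 17466 is not s-gonal.
s = 8: P(8, 76) = 17176 and P(8, 77) = 17633; 17466 is not s-gonal.
s = 9: P(9, 71) = 17466. ✓
s = 10: P(10, 66) = 17226 and P(10, 67) = 17755; 17466 is not s-gonal.
s = 11: P(11, 62) = 17081 and P(11, 63) = 17640; 17466 is not s-gonal.
s = 12: P(12, 59) = 17169 and P(12, 60) = 17760; 17466 is not s-gonal.
Hits: s ∈ {9} → 1.

1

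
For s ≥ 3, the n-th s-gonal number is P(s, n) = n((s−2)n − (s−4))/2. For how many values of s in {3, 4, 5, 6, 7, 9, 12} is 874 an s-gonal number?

1

s = 3: P(3, 41) = 861 and P(3, 42) = 903; 874 is not s-gonal.
s = 4: P(4, 29) = 841 and P(4, 30) = 900; 874 is not s-gonal.
s = 5: P(5, 24) = 852 and P(5, 25) = 925; 874 is not s-gonal.
s = 6: P(6, 21) = 861 and P(6, 22) = 946; 874 is not s-gonal.
s = 7: P(7, 19) = 874. ✓
s = 9: P(9, 16) = 856 and P(9, 17) = 969; 874 is not s-gonal.
s = 12: P(12, 13) = 793 and P(12, 14) = 924; 874 is not s-gonal.
Hits: s ∈ {7} → 1.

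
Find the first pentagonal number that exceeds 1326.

Solve n(3n−1)/2 > 1326 for integer n.
The largest n with value ≤ 1326 is 29 (since 1247 ≤ 1326 < 1335), so the first above is n = 30, value 1335.

1335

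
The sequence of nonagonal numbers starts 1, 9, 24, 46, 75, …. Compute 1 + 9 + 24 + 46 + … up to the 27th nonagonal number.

Σ i(7i−5)/2 = (7Σi² − 5Σi) / 2 over i = 1..27.
Σi = 378 and Σi² = 6930.
(7·6930 − 5·378) / 2 = 46620/2 = 23310.

23310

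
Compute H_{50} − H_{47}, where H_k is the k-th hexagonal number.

579

50·(2·50 − 1) = 4950 and 47·(2·47 − 1) = 4371.
Difference: 4950 − 4371 = 579.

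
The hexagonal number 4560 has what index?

Set n(2n−1) = 4560, giving 2n² − n − 4560 = 0.
The discriminant is 1 + 8·4560 = 36481, and √36481 = 191.
So n = (1 + 191) / 4 = 192/4 = 48.

48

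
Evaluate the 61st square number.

The 61st square number is n² with n = 61.
61² = 3721.

3721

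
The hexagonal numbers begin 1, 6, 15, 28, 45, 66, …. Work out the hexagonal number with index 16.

496

The 16th hexagonal number is n(2n−1) with n = 16.
16·(2·16 − 1) = 16·31 = 496.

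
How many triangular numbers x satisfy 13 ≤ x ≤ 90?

The n-th triangular number is n(n+1)/2.
Smallest index with value ≥ 13: n = 5 (giving 15).
Largest index with value ≤ 90: n = 12 (giving 78).
Indices 5 through 12: 8 terms.

8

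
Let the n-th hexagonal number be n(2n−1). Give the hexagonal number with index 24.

1128

The 24th hexagonal number is n(2n−1) with n = 24.
24·(2·24 − 1) = 24·47 = 1128.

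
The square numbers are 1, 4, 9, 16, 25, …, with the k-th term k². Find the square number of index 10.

100

The 10th square number is n² with n = 10.
10² = 100.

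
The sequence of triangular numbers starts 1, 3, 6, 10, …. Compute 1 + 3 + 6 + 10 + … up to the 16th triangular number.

Σ i(i+1)/2 = (Σi² + Σi) / 2 over i = 1..16.
Σi = 136 and Σi² = 1496.
(1·1496 + 1·136) / 2 = 1632/2 = 816.

816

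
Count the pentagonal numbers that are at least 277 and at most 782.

The n-th pentagonal number is n(3n−1)/2.
Smallest index with value ≥ 277: n = 14 (giving 287).
Largest index with value ≤ 782: n = 23 (giving 782).
Indices 14 through 23: 10 terms.

10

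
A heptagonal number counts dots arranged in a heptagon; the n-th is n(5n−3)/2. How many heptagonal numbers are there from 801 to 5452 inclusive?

29

The n-th heptagonal number is n(5n−3)/2.
Smallest index with value ≥ 801: n = 19 (giving 874).
Largest index with value ≤ 5452: n = 47 (giving 5452).
Indices 19 through 47: 29 terms.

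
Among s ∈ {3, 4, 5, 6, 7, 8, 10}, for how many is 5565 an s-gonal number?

2

s = 3: P(3, 105) = 5565. ✓
s = 4: P(4, 74) = 5476 and P(4, 75) = 5625; 5565 is not s-gonal.
s = 5: P(5, 61) = 5551 and P(5, 62) = 5735; 5565 is not s-gonal.
s = 6: P(6, 53) = 5565. ✓
s = 7: P(7, 47) = 5452 and P(7, 48) = 5688; 5565 is not s-gonal.
s = 8: P(8, 43) = 5461 and P(8, 44) = 5720; 5565 is not s-gonal.
s = 10: P(10, 37) = 5365 and P(10, 38) = 5662; 5565 is not s-gonal.
Hits: s ∈ {3, 6} → 2.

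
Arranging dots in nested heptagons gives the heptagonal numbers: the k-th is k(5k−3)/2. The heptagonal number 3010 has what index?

Set n(5n−3)/2 = 3010, giving 5n² − 3n − 6020 = 0.
The discriminant is 9 + 40·3010 = 120409, and √120409 = 347.
So n = (3 + 347) / 10 = 350/10 = 35.
Check: 35·(5·35 − 3)/2 = 3010. ✓

35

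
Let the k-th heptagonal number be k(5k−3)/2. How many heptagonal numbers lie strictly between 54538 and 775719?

409

The n-th heptagonal number is n(5n−3)/2.
Smallest index with value > 54538: n = 149 (giving 55279).
Largest index with value < 775719: n = 557 (giving 774787).
Indices 149 through 557: 409 terms.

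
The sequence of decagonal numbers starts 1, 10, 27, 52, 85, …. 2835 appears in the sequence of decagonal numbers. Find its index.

27

Set n(4n−3) = 2835, giving 4n² − 3n − 2835 = 0.
So n = (3 + 213) / 8 = 216/8 = 27.
Check: 27·(4·27 − 3) = 2835. ✓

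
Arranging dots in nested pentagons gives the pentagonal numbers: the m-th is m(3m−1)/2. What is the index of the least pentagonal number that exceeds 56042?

Solve n(3n−1)/2 > 56042 for integer n.
The largest n with value ≤ 56042 is 193 (since 55777 ≤ 56042 < 56357), so the first above is n = 194, value 56357.

194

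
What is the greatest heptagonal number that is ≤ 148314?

Solve n(5n−3)/2 ≤ 148314 for integer n.
n = 243 gives 147258 ≤ 148314, while n = 244 gives 148474 > 148314; so the answer is 147258.

147258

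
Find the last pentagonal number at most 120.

Solve n(3n−1)/2 ≤ 120 for integer n.
n = 9 gives 117 ≤ 120, while n = 10 gives 145 > 120; so the answer is 117.

117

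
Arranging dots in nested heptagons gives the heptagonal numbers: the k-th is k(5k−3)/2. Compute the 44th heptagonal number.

44·(5·44 − 3)/2 = 44·217/2 = 4774.

4774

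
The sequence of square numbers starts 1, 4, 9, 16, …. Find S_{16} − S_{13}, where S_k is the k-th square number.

87

16² = 256 and 13² = 169.
Difference: 256 − 169 = 87.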